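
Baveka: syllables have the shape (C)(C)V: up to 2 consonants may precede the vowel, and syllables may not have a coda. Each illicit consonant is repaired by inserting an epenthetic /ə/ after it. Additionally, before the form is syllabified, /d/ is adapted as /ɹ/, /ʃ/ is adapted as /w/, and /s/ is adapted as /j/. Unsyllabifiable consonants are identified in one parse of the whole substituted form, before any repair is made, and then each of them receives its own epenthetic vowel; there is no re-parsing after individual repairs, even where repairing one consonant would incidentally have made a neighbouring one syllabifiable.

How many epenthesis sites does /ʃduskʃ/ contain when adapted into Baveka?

After substitution the input is /wɹujkw/.
The unsyllabifiable consonants are /j/, /k/, /w/; each receives one epenthetic vowel.

3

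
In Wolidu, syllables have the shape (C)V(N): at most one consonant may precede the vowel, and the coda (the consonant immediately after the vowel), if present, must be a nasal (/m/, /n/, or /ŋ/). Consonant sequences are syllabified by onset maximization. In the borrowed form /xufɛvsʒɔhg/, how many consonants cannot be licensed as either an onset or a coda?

Under (C)V(N), the unsyllabifiable consonants are /v/, /s/, /h/, /g/ (only a nasal (/m/, /n/, or /ŋ/) is licensed in coda position; onsets are limited to one consonant).

4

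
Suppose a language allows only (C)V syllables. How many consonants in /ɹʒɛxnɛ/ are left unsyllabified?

2

Syllabifying with onset maximization leaves /ɹ/, /x/ stranded (no codas are permitted; onsets are limited to one consonant).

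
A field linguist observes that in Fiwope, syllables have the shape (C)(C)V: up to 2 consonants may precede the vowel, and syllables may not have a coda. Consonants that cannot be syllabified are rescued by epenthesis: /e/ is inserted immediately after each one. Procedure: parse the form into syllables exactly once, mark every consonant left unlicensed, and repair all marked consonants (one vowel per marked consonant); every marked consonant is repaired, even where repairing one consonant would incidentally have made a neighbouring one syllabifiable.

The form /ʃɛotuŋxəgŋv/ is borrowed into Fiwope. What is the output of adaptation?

ʃɛotuŋxəgeŋeve

Syllabifying with onset maximization leaves /g/, /ŋ/, /v/ stranded (no codas are permitted; onsets may contain at most 2 consonants).
Epenthesis after each stranded consonant: /g/ → /ge/, /ŋ/ → /ŋe/, /v/ → /ve/.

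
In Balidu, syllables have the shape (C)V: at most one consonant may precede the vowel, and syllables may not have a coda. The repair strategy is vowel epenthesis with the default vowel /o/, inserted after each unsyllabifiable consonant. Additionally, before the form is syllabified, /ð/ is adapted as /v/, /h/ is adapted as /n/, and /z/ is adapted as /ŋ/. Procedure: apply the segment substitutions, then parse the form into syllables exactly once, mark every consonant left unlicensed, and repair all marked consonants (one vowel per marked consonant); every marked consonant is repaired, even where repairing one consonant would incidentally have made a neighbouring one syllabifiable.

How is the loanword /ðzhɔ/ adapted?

voŋonɔ

Substitution: /ð/ → /v/, /z/ → /ŋ/, /h/ → /n/, giving /vŋnɔ/.
Under (C)V, the unsyllabifiable consonants are /v/, /ŋ/ (no codas are permitted; onsets are limited to one consonant).
Inserting the epenthetic vowel yields /v/ → /vo/, /ŋ/ → /ŋo/.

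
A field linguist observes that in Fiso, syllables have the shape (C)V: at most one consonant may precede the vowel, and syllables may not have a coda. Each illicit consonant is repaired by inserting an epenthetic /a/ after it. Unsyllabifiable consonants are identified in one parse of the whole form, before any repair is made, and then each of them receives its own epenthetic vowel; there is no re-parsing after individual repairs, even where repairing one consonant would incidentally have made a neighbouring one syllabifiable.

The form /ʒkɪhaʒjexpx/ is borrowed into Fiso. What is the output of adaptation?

The consonants /ʒ/, /ʒ/, /x/, /p/, /x/ cannot be parsed into a legal (C)V syllable (no codas are permitted; onsets are limited to one consonant).
Inserting the epenthetic vowel yields /ʒ/ → /ʒa/, /ʒ/ → /ʒa/, /x/ → /xa/, /p/ → /pa/, /x/ → /xa/.

ʒakɪhaʒajexapaxa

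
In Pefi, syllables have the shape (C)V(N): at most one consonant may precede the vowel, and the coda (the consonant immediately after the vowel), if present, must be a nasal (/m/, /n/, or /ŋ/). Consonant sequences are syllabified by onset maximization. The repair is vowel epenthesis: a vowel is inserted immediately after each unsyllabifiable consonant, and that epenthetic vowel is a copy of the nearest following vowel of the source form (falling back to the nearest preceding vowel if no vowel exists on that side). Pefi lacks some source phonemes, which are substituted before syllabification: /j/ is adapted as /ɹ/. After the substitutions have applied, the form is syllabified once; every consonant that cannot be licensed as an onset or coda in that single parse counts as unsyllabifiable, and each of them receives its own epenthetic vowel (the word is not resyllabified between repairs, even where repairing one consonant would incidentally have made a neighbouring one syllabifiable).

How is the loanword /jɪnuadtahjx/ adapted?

ɹɪnuadatahaɹaxa

Substitution: /j/ → /ɹ/, giving /ɹɪnuadtahɹx/.
Syllabifying with onset maximization leaves /d/, /h/, /ɹ/, /x/ stranded (only a nasal (/m/, /n/, or /ŋ/) is licensed in coda position; onsets are limited to one consonant).
Each unlicensed consonant becomes the onset of a new syllable: /d/ → /da/, /h/ → /ha/, /ɹ/ → /ɹa/, /x/ → /xa/.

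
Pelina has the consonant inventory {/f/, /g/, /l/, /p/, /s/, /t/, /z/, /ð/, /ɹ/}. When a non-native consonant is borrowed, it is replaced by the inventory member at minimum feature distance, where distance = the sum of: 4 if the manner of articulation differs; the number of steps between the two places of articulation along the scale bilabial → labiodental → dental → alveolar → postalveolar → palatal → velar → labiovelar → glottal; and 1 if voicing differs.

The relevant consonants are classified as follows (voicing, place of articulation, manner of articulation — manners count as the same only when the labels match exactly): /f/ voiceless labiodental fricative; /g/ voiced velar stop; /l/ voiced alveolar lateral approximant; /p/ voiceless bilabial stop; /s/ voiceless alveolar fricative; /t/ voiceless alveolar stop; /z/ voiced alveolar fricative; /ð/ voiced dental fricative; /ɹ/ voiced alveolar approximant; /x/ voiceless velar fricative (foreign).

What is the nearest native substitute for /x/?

/s/ is closest: same manner (fricative), place distance 3 (velar→alveolar), same voicing; total 3. Next closest is /z/ at distance 4.

s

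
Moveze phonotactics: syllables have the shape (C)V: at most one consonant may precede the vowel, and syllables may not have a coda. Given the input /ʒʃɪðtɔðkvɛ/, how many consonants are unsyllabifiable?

Syllabifying with onset maximization leaves /ʒ/, /ð/, /ð/, /k/ stranded (no codas are permitted; onsets are limited to one consonant).

4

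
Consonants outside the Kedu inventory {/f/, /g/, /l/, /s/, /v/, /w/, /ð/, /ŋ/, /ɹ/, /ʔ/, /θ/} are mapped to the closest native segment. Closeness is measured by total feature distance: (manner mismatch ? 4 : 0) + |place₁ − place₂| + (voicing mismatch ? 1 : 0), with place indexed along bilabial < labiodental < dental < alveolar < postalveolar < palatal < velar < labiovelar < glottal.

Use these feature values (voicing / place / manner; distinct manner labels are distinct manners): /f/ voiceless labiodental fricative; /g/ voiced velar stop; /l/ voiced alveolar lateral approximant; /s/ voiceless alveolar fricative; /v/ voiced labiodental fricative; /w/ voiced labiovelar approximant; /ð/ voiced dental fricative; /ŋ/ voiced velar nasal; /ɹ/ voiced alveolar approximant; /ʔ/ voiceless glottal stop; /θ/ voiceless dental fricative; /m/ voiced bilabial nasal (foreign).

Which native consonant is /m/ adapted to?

v

/v/ is closest: manner differs (nasal→fricative, +4), place distance 1 (bilabial→labiodental), same voicing; total 5. Next closest is /f/ at distance 6.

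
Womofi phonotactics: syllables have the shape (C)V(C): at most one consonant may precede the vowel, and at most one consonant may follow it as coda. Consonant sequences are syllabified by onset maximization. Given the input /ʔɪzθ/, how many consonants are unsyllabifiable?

Under (C)V(C), the unsyllabifiable consonants are /θ/ (at most one coda consonant is licensed; onsets are limited to one consonant).

1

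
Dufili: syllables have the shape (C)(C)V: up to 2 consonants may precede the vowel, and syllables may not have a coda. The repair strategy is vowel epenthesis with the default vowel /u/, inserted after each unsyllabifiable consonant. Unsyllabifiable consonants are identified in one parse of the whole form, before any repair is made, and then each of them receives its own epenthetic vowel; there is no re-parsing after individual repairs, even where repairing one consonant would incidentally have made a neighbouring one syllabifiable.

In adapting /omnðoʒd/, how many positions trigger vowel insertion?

The unsyllabifiable consonants are /m/, /ʒ/, /d/; each receives one epenthetic vowel.

3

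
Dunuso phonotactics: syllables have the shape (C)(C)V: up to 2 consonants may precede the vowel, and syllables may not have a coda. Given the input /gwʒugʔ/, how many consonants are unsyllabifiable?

The consonants /g/, /g/, /ʔ/ cannot be parsed into a legal (C)(C)V syllable (no codas are permitted; onsets may contain at most 2 consonants).

3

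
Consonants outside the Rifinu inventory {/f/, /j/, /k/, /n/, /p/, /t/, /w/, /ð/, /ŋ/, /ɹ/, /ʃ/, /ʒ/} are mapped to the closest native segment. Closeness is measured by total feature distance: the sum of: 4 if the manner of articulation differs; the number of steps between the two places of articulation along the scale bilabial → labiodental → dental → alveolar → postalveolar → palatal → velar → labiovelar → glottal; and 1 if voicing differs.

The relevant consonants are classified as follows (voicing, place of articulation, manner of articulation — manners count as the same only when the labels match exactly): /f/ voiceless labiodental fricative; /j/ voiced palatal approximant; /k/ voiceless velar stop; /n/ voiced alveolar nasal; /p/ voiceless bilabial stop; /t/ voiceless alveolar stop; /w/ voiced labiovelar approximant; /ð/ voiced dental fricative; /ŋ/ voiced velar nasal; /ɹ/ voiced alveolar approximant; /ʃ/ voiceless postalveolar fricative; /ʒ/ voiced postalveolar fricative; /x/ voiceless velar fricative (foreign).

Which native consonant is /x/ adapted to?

/ʃ/ is closest: same manner (fricative), place distance 2 (velar→postalveolar), same voicing; total 2. Next closest is /ʒ/ at distance 3.

ʃ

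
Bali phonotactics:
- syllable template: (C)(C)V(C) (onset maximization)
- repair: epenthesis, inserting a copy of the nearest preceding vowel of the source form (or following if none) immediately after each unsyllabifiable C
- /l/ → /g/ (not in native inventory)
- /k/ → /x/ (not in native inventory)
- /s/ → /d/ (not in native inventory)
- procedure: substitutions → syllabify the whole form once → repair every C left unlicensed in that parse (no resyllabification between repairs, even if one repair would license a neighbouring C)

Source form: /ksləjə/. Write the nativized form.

Substitution: /k/ → /x/, /s/ → /d/, /l/ → /g/, giving /xdgəjə/.
Syllabifying with onset maximization leaves /x/ stranded (at most one coda consonant is licensed; onsets may contain at most 2 consonants).
Inserting the epenthetic vowel yields /x/ → /xə/.

xədgəjə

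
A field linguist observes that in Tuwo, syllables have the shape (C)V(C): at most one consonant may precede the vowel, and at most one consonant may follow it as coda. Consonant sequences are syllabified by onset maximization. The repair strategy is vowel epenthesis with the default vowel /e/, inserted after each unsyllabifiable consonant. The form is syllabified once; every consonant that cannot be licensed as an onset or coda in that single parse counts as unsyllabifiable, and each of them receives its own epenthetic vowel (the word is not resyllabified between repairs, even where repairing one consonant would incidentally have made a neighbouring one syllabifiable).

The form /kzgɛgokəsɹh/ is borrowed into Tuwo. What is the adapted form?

The consonants /k/, /z/, /ɹ/, /h/ cannot be parsed into a legal (C)V(C) syllable (at most one coda consonant is licensed; onsets are limited to one consonant).
Inserting the epenthetic vowel yields /k/ → /ke/, /z/ → /ze/, /ɹ/ → /ɹe/, /h/ → /he/.

kezegɛgokəsɹehe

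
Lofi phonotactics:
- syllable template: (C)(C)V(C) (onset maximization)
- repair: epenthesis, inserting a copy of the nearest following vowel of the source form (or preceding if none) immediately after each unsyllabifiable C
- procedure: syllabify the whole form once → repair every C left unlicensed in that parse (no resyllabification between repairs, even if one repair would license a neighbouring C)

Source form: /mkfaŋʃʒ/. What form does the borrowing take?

makfaŋʃaʒa

The consonants /m/, /ʃ/, /ʒ/ cannot be parsed into a legal (C)(C)V(C) syllable (at most one coda consonant is licensed; onsets may contain at most 2 consonants).
Inserting the epenthetic vowel yields /m/ → /ma/, /ʃ/ → /ʃa/, /ʒ/ → /ʒa/.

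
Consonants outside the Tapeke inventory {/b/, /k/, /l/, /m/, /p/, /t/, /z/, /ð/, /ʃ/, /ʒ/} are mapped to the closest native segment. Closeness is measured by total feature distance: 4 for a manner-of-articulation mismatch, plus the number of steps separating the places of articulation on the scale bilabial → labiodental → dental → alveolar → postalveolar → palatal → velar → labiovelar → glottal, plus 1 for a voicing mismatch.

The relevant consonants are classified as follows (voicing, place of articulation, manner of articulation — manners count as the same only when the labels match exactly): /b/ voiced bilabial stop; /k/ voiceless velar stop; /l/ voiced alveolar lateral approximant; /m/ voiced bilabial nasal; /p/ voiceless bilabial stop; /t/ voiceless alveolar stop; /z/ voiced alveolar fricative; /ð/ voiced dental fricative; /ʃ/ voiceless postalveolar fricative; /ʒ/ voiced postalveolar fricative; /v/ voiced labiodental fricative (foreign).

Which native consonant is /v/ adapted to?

ð

/ð/ is closest: same manner (fricative), place distance 1 (labiodental→dental), same voicing; total 1. Next closest is /z/ at distance 2.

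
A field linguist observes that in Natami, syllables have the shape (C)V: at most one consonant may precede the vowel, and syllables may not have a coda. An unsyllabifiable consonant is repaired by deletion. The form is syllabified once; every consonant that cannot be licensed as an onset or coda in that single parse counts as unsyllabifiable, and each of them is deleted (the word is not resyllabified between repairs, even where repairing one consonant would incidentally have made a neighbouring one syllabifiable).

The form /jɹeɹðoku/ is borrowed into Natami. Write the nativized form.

ɹeðoku

Syllabifying with onset maximization leaves /j/, /ɹ/ stranded (no codas are permitted; onsets are limited to one consonant).
Deletion applies to /j/, /ɹ/.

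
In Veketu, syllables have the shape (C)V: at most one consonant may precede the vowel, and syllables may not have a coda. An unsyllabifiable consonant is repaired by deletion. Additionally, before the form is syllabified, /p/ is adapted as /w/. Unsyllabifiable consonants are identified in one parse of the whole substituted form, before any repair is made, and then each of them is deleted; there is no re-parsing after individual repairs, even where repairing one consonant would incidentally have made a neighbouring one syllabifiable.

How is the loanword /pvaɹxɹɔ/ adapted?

vaɹɔ

Substitution: /p/ → /w/, giving /wvaɹxɹɔ/.
The consonants /w/, /ɹ/, /x/ cannot be parsed into a legal (C)V syllable (no codas are permitted; onsets are limited to one consonant).
Each unlicensed consonant is deleted: /w/, /ɹ/, /x/.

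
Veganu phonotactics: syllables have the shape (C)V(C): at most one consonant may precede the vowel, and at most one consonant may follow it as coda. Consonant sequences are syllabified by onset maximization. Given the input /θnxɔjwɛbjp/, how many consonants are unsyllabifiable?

Under (C)V(C), the unsyllabifiable consonants are /θ/, /n/, /j/, /p/ (at most one coda consonant is licensed; onsets are limited to one consonant).

4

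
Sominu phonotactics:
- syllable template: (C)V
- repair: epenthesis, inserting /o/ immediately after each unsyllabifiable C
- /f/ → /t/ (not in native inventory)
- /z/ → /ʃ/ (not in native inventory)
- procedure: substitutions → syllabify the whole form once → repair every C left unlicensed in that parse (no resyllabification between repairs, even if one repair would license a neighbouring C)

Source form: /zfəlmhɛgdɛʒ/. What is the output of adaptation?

ʃotəlomohɛgodɛʒo

Substitution: /z/ → /ʃ/, /f/ → /t/, giving /ʃtəlmhɛgdɛʒ/.
The consonants /ʃ/, /l/, /m/, /g/, /ʒ/ cannot be parsed into a legal (C)V syllable (no codas are permitted; onsets are limited to one consonant).
Inserting the epenthetic vowel yields /ʃ/ → /ʃo/, /l/ → /lo/, /m/ → /mo/, /g/ → /go/, /ʒ/ → /ʒo/.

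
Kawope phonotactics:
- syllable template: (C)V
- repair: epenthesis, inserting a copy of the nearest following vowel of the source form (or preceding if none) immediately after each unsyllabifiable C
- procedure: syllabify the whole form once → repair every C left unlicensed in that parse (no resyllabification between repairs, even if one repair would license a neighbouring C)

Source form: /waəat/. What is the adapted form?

Syllabifying with onset maximization leaves /t/ stranded (no codas are permitted; onsets are limited to one consonant).
Each unlicensed consonant becomes the onset of a new syllable: /t/ → /ta/.

waəata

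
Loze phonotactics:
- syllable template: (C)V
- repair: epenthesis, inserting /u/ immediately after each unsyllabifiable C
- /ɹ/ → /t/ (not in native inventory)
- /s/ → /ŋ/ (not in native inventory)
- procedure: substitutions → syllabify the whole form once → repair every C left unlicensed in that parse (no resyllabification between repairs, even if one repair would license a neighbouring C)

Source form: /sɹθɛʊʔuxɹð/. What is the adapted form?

ŋutuθɛʊʔuxutuðu

Substitution: /s/ → /ŋ/, /ɹ/ → /t/, giving /ŋtθɛʊʔuxtð/.
Syllabifying with onset maximization leaves /ŋ/, /t/, /x/, /t/, /ð/ stranded (no codas are permitted; onsets are limited to one consonant).
Inserting the epenthetic vowel yields /ŋ/ → /ŋu/, /t/ → /tu/, /x/ → /xu/, /t/ → /tu/, /ð/ → /ðu/.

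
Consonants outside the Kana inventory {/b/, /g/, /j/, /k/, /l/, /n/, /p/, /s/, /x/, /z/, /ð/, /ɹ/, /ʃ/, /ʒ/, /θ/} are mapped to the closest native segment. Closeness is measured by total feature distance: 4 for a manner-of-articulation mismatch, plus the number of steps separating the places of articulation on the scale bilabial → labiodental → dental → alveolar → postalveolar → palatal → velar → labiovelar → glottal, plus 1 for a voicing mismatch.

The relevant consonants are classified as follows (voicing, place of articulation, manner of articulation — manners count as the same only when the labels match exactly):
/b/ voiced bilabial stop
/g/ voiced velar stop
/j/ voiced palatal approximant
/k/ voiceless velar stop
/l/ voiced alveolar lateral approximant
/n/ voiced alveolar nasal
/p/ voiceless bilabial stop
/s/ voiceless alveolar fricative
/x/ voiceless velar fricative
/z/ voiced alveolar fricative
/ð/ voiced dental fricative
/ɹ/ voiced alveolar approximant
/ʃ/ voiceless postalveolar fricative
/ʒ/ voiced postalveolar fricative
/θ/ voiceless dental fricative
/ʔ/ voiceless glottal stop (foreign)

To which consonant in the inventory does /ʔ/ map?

k

/k/ is closest: same manner (stop), place distance 2 (glottal→velar), same voicing; total 2. Next closest is /g/ at distance 3.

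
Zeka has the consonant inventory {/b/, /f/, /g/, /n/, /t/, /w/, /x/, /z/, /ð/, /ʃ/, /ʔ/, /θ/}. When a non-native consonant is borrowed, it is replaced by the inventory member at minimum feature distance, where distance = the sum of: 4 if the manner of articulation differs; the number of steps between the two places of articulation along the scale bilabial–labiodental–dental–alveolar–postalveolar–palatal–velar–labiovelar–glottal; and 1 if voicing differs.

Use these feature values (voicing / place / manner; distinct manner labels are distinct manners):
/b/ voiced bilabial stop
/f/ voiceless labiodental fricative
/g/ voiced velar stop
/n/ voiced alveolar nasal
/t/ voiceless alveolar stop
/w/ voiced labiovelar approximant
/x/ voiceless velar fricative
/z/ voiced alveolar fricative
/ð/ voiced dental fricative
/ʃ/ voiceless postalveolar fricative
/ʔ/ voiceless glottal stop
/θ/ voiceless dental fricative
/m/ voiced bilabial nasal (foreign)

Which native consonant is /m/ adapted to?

n

/n/ is closest: same manner (nasal), place distance 3 (bilabial→alveolar), same voicing; total 3. Next closest is /b/ at distance 4.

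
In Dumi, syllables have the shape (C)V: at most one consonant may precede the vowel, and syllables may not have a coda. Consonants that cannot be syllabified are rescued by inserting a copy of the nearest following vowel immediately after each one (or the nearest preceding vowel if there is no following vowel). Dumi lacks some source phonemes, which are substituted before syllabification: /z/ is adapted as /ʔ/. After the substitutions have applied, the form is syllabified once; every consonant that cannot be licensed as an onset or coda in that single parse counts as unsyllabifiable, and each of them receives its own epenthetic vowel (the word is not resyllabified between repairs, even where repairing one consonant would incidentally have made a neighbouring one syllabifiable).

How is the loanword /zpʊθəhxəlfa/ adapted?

ʔʊpʊθəhəxəlafa

Substitution: /z/ → /ʔ/, giving /ʔpʊθəhxəlfa/.
Under (C)V, the unsyllabifiable consonants are /ʔ/, /h/, /l/ (no codas are permitted; onsets are limited to one consonant).
Each unlicensed consonant becomes the onset of a new syllable: /ʔ/ → /ʔʊ/, /h/ → /hə/, /l/ → /la/.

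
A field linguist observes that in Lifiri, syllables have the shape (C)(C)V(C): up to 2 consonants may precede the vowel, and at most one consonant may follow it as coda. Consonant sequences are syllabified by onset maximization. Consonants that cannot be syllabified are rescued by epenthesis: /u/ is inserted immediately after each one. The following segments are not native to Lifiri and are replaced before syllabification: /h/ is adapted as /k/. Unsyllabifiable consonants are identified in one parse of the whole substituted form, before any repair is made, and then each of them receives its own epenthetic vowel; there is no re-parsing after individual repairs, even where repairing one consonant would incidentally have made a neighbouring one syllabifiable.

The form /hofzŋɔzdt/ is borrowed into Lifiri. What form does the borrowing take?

Substitution: /h/ → /k/, giving /kofzŋɔzdt/.
The consonants /d/, /t/ cannot be parsed into a legal (C)(C)V(C) syllable (at most one coda consonant is licensed; onsets may contain at most 2 consonants).
Inserting the epenthetic vowel yields /d/ → /du/, /t/ → /tu/.

kofzŋɔzdutu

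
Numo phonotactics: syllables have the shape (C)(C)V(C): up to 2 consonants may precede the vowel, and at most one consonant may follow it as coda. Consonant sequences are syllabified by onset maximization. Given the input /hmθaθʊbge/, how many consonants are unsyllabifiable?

1

Syllabifying with onset maximization leaves /h/ stranded (at most one coda consonant is licensed; onsets may contain at most 2 consonants).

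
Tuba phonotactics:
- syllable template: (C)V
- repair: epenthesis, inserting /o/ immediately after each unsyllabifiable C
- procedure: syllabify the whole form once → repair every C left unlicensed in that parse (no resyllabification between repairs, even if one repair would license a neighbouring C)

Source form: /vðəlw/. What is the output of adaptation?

voðəlowo

The consonants /v/, /l/, /w/ cannot be parsed into a legal (C)V syllable (no codas are permitted; onsets are limited to one consonant).
Inserting the epenthetic vowel yields /v/ → /vo/, /l/ → /lo/, /w/ → /wo/.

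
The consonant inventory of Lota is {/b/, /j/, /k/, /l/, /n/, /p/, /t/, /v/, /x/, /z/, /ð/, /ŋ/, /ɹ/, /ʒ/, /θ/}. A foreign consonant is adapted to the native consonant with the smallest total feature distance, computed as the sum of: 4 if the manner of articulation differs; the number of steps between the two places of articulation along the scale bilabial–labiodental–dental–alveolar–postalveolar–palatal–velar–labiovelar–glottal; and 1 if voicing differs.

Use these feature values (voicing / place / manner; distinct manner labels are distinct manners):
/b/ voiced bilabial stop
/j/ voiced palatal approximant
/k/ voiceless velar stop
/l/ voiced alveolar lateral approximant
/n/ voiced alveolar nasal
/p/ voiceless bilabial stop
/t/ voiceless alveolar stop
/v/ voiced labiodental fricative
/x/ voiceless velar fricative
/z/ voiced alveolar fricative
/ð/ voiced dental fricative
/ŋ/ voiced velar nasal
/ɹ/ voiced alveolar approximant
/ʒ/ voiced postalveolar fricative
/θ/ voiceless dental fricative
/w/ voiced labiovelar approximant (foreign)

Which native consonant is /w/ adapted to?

/j/ is closest: same manner (approximant), place distance 2 (labiovelar→palatal), same voicing; total 2. Next closest is /ɹ/ at distance 4.

j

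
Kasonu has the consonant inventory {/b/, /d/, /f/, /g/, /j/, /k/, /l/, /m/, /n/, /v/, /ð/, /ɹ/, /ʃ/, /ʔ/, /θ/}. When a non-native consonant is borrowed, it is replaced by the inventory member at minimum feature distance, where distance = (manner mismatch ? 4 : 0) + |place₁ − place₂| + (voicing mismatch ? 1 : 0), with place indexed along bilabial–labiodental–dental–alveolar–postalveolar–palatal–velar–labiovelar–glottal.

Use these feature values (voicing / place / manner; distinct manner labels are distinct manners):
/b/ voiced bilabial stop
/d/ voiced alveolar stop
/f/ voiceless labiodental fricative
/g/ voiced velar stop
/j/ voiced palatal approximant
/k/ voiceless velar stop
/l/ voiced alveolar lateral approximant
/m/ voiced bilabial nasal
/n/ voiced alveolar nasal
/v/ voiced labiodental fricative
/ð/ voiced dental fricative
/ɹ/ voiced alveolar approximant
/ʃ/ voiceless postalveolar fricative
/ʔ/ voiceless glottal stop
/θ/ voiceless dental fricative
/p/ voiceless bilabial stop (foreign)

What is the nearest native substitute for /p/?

b

/b/ is closest: same manner (stop), place distance 0 (bilabial→bilabial), voicing differs (+1); total 1. Next closest is /d/ at distance 4.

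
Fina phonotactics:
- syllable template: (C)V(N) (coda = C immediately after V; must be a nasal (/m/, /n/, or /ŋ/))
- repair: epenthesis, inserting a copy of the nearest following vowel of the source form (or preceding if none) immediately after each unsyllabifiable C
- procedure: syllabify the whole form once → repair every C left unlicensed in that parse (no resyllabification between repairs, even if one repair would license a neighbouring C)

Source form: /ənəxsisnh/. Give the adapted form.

ənəxisisinihi

The consonants /x/, /s/, /n/, /h/ cannot be parsed into a legal (C)V(N) syllable (only a nasal (/m/, /n/, or /ŋ/) is licensed in coda position; onsets are limited to one consonant).
Inserting the epenthetic vowel yields /x/ → /xi/, /s/ → /si/, /n/ → /ni/, /h/ → /hi/.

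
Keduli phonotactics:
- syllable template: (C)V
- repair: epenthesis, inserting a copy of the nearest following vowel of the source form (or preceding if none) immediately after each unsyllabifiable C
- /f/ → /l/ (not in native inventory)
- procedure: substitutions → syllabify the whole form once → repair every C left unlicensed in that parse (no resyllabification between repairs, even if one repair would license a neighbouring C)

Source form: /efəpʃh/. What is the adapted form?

Substitution: /f/ → /l/, giving /eləpʃh/.
Syllabifying with onset maximization leaves /p/, /ʃ/, /h/ stranded (no codas are permitted; onsets are limited to one consonant).
Epenthesis after each stranded consonant: /p/ → /pə/, /ʃ/ → /ʃə/, /h/ → /hə/.

eləpəʃəhə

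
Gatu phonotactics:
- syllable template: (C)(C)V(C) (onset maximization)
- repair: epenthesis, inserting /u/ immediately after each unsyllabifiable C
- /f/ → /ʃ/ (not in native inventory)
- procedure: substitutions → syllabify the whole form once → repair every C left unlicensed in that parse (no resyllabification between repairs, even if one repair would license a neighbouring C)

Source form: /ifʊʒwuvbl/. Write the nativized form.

iʃʊʒwuvbulu

Substitution: /f/ → /ʃ/, giving /iʃʊʒwuvbl/.
Under (C)(C)V(C), the unsyllabifiable consonants are /b/, /l/ (at most one coda consonant is licensed; onsets may contain at most 2 consonants).
Inserting the epenthetic vowel yields /b/ → /bu/, /l/ → /lu/.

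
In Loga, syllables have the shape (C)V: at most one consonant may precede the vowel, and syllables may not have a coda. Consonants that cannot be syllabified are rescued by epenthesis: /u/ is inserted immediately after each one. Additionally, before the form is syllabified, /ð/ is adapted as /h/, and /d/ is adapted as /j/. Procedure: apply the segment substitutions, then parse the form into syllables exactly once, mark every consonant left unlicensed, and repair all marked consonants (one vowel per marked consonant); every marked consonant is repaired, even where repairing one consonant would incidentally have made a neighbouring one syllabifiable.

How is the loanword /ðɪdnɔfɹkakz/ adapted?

Substitution: /ð/ → /h/, /d/ → /j/, giving /hɪjnɔfɹkakz/.
Under (C)V, the unsyllabifiable consonants are /j/, /f/, /ɹ/, /k/, /z/ (no codas are permitted; onsets are limited to one consonant).
Epenthesis after each stranded consonant: /j/ → /ju/, /f/ → /fu/, /ɹ/ → /ɹu/, /k/ → /ku/, /z/ → /zu/.

hɪjunɔfuɹukakuzu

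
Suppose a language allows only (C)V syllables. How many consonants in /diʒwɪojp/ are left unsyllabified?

Under (C)V, the unsyllabifiable consonants are /ʒ/, /j/, /p/ (no codas are permitted; onsets are limited to one consonant).

3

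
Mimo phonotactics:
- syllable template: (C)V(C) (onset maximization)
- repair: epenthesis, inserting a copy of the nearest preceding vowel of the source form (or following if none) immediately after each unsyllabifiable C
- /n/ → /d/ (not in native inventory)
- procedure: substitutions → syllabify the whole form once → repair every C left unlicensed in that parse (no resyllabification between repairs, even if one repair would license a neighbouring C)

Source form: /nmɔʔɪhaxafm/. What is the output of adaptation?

Substitution: /n/ → /d/, giving /dmɔʔɪhaxafm/.
Under (C)V(C), the unsyllabifiable consonants are /d/, /m/ (at most one coda consonant is licensed; onsets are limited to one consonant).
Inserting the epenthetic vowel yields /d/ → /dɔ/, /m/ → /ma/.

dɔmɔʔɪhaxafma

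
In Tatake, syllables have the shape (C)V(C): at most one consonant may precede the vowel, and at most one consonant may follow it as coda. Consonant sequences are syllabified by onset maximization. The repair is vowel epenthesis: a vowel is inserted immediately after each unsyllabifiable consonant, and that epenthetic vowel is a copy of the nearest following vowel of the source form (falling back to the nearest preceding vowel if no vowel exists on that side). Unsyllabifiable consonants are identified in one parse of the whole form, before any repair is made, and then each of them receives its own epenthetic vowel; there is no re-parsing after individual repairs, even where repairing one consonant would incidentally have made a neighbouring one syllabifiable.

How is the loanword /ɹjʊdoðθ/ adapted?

Syllabifying with onset maximization leaves /ɹ/, /θ/ stranded (at most one coda consonant is licensed; onsets are limited to one consonant).
Inserting the epenthetic vowel yields /ɹ/ → /ɹʊ/, /θ/ → /θo/.

ɹʊjʊdoðθo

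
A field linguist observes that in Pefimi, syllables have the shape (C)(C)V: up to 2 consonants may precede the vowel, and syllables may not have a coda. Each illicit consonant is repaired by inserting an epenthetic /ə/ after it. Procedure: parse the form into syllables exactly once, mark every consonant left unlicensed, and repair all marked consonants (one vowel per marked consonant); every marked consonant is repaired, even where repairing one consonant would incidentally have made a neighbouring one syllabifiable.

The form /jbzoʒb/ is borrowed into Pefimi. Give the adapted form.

The consonants /j/, /ʒ/, /b/ cannot be parsed into a legal (C)(C)V syllable (no codas are permitted; onsets may contain at most 2 consonants).
Epenthesis after each stranded consonant: /j/ → /jə/, /ʒ/ → /ʒə/, /b/ → /bə/.

jəbzoʒəbə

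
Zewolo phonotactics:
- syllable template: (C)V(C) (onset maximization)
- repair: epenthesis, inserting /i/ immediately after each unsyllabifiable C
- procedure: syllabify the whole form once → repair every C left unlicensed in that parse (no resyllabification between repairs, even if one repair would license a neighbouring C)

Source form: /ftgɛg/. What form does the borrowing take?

The consonants /f/, /t/ cannot be parsed into a legal (C)V(C) syllable (at most one coda consonant is licensed; onsets are limited to one consonant).
Inserting the epenthetic vowel yields /f/ → /fi/, /t/ → /ti/.

fitigɛg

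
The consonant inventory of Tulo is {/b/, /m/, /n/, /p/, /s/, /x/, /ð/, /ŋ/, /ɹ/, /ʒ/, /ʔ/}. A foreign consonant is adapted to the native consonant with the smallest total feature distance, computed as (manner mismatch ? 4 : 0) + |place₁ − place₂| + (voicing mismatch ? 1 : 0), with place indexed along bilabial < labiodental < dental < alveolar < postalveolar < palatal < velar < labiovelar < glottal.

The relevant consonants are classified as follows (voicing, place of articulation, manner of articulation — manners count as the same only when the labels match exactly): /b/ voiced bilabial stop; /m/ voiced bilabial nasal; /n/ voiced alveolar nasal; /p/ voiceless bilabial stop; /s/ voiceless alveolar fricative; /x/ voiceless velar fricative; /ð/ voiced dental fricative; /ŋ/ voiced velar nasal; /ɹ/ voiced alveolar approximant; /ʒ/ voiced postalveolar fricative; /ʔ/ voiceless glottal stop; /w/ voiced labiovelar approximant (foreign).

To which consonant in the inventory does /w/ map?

ɹ

/ɹ/ is closest: same manner (approximant), place distance 4 (labiovelar→alveolar), same voicing; total 4. Next closest is /ŋ/ at distance 5.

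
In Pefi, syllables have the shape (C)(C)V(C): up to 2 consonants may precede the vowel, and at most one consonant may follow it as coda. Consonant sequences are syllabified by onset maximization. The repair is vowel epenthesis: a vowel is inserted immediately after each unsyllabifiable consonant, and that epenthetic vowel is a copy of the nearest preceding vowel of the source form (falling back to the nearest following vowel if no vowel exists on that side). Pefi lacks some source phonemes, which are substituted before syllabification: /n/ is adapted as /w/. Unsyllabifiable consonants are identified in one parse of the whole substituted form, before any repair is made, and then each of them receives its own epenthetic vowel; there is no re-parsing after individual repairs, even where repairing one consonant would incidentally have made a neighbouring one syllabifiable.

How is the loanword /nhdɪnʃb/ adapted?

Substitution: /n/ → /w/, giving /whdɪwʃb/.
The consonants /w/, /ʃ/, /b/ cannot be parsed into a legal (C)(C)V(C) syllable (at most one coda consonant is licensed; onsets may contain at most 2 consonants).
Inserting the epenthetic vowel yields /w/ → /wɪ/, /ʃ/ → /ʃɪ/, /b/ → /bɪ/.

wɪhdɪwʃɪbɪ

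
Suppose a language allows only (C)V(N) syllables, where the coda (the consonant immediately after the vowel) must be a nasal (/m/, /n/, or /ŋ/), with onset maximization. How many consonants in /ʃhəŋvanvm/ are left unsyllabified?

3

The consonants /ʃ/, /v/, /m/ cannot be parsed into a legal (C)V(N) syllable (only a nasal (/m/, /n/, or /ŋ/) is licensed in coda position; onsets are limited to one consonant).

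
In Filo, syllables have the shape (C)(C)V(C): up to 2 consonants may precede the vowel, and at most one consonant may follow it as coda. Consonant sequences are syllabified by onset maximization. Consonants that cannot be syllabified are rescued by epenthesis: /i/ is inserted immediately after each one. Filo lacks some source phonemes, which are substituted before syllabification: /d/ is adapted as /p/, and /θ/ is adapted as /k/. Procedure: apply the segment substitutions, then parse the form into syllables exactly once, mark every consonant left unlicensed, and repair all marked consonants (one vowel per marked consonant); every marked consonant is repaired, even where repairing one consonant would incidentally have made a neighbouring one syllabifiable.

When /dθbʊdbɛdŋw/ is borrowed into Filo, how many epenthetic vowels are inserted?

3

After substitution the input is /pkbʊpbɛpŋw/.
The unsyllabifiable consonants are /p/, /ŋ/, /w/; each receives one epenthetic vowel.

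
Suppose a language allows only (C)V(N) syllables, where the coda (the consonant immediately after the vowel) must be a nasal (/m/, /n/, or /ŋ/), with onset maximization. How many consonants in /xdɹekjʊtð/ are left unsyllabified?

5

Syllabifying with onset maximization leaves /x/, /d/, /k/, /t/, /ð/ stranded (only a nasal (/m/, /n/, or /ŋ/) is licensed in coda position; onsets are limited to one consonant).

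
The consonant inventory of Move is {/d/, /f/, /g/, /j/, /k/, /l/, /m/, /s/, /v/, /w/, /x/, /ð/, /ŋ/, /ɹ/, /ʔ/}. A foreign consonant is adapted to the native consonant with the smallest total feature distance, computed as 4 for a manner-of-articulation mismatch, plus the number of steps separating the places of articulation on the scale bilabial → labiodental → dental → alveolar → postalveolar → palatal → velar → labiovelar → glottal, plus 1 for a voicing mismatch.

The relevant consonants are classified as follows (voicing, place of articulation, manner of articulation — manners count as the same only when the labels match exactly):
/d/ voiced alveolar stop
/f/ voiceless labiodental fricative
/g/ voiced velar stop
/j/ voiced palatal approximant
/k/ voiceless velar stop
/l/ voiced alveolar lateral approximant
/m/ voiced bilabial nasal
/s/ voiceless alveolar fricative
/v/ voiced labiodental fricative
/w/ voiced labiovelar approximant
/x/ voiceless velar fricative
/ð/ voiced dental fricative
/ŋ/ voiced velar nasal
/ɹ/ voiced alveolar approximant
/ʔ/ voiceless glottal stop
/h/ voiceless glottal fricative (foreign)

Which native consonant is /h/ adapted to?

/x/ is closest: same manner (fricative), place distance 2 (glottal→velar), same voicing; total 2. Next closest is /ʔ/ at distance 4.

x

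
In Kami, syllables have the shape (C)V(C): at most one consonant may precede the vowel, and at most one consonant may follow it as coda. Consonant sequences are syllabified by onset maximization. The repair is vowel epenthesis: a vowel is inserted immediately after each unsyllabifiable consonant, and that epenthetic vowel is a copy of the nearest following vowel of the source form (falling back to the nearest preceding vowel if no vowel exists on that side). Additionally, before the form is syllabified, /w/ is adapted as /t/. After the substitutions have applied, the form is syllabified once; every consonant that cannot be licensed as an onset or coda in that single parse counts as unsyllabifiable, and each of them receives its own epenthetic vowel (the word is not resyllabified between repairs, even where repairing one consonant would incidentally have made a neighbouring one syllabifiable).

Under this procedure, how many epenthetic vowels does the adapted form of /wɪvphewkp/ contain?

3

After substitution the input is /tɪvphetkp/.
The unsyllabifiable consonants are /p/, /k/, /p/; each receives one epenthetic vowel.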